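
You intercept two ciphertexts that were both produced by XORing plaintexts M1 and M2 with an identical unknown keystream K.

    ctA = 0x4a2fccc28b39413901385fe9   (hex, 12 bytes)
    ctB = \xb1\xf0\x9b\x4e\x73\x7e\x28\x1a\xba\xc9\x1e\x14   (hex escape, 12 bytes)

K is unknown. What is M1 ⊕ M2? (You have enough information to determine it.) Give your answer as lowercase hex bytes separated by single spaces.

fb df 57 8c f8 47 69 23 bb f1 41 fd

ctA ⊕ ctB = (M1 ⊕ K) ⊕ (M2 ⊕ K) = M1 ⊕ M2 — the shared key cancels under XOR.
4a xor b1 = fb
2f xor f0 = df
cc xor 9b = 57
c2 xor 4e = 8c
8b xor 73 = f8
39 xor 7e = 47
41 xor 28 = 69
39 xor 1a = 23
01 xor ba = bb
38 xor c9 = f1
5f xor 1e = 41
e9 xor 14 = fd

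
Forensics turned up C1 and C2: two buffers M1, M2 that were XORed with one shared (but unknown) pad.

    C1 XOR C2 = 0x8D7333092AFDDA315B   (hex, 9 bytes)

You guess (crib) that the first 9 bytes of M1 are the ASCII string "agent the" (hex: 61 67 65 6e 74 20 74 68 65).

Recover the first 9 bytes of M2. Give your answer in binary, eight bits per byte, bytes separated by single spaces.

Since C1 ⊕ C2 = M1 ⊕ M2, XORing with the guessed M1 bytes yields the corresponding M2 bytes: M2 = (C1 ⊕ C2) ⊕ M1.
8d ^ 61 = ec
73 ^ 67 = 14
33 ^ 65 = 56
09 ^ 6e = 67
2a ^ 74 = 5e
fd ^ 20 = dd
da ^ 74 = ae
31 ^ 68 = 59
5b ^ 65 = 3e

11101100 00010100 01010110 01100111 01011110 11011101 10101110 01011001 00111110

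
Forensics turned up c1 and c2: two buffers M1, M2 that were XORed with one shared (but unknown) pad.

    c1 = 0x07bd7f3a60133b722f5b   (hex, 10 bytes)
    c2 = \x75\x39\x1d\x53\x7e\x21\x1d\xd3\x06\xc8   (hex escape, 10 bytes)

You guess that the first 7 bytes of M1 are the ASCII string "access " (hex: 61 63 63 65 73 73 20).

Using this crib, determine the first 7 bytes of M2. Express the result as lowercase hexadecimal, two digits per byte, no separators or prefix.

13e7010c6d4106

First, c1 ⊕ c2 = (M1 ⊕ K) ⊕ (M2 ⊕ K) = M1 ⊕ M2, so the key drops out. Then M2 = (M1 ⊕ M2) ⊕ M1 over the first 7 bytes.
byte 0: (07 ^ 75) ^ 61 = 72 ^ 61 = 13
byte 1: (bd ^ 39) ^ 63 = 84 ^ 63 = e7
byte 2: (7f ^ 1d) ^ 63 = 62 ^ 63 = 01
byte 3: (3a ^ 53) ^ 65 = 69 ^ 65 = 0c
byte 4: (60 ^ 7e) ^ 73 = 1e ^ 73 = 6d
byte 5: (13 ^ 21) ^ 73 = 32 ^ 73 = 41
byte 6: (3b ^ 1d) ^ 20 = 26 ^ 20 = 06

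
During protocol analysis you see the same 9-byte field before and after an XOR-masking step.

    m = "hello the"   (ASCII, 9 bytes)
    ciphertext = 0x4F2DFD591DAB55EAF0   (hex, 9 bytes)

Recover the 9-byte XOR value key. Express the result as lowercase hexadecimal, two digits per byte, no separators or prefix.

Since ciphertext = m ⊕ key, XORing both sides with m gives key = m ⊕ ciphertext.
68 xor 4f = 27
65 xor 2d = 48
6c xor fd = 91
6c xor 59 = 35
6f xor 1d = 72
20 xor ab = 8b
74 xor 55 = 21
68 xor ea = 82
65 xor f0 = 95

27489135728b218295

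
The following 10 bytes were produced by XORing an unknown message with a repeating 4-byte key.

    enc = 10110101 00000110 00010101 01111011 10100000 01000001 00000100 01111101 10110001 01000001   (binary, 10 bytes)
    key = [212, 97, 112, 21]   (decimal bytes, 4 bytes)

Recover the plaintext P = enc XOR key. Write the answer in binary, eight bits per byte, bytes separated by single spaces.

The 4-byte key repeats, so the effective keystream is d4 61 70 15 d4 61 70 15 d4 61.
byte 0: 181 xor 212 =  97
byte 1:   6 xor  97 = 103
byte 2:  21 xor 112 = 101
byte 3: 123 xor  21 = 110
byte 4: 160 xor 212 = 116
byte 5:  65 xor  97 =  32
byte 6:   4 xor 112 = 116
byte 7: 125 xor  21 = 104
byte 8: 177 xor 212 = 101
byte 9:  65 xor  97 =  32

01100001 01100111 01100101 01101110 01110100 00100000 01110100 01101000 01100101 00100000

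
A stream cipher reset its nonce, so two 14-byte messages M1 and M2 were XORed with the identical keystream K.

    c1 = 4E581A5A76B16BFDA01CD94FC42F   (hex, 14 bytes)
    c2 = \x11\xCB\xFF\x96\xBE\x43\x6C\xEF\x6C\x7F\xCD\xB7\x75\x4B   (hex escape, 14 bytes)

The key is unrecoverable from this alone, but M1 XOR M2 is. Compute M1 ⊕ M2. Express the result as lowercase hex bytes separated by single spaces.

5f 93 e5 cc c8 f2 07 12 cc 63 14 f8 b1 64

c1 ⊕ c2 = (M1 ⊕ K) ⊕ (M2 ⊕ K) = M1 ⊕ M2 — the shared key cancels under XOR.
byte 0: 01001110 ^ 00010001 = 01011111
byte 1: 01011000 ^ 11001011 = 10010011
byte 2: 00011010 ^ 11111111 = 11100101
byte 3: 01011010 ^ 10010110 = 11001100
byte 4: 01110110 ^ 10111110 = 11001000
byte 5: 10110001 ^ 01000011 = 11110010
byte 6: 01101011 ^ 01101100 = 00000111
byte 7: 11111101 ^ 11101111 = 00010010
byte 8: 10100000 ^ 01101100 = 11001100
byte 9: 00011100 ^ 01111111 = 01100011
byte 10: 11011001 ^ 11001101 = 00010100
byte 11: 01001111 ^ 10110111 = 11111000
byte 12: 11000100 ^ 01110101 = 10110001
byte 13: 00101111 ^ 01001011 = 01100100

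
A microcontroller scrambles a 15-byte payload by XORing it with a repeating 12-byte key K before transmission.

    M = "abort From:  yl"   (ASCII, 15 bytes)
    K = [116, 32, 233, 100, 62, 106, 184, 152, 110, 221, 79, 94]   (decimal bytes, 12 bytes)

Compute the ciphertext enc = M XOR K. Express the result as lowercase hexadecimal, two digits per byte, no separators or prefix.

The 12-byte key repeats, so the effective keystream is 74 20 e9 64 3e 6a b8 98 6e dd 4f 5e 74 20 e9.
byte 0: 61 ⊕ 74 = 15
byte 1: 62 ⊕ 20 = 42
byte 2: 6f ⊕ e9 = 86
byte 3: 72 ⊕ 64 = 16
byte 4: 74 ⊕ 3e = 4a
byte 5: 20 ⊕ 6a = 4a
byte 6: 46 ⊕ b8 = fe
byte 7: 72 ⊕ 98 = ea
byte 8: 6f ⊕ 6e = 01
byte 9: 6d ⊕ dd = b0
byte 10: 3a ⊕ 4f = 75
byte 11: 20 ⊕ 5e = 7e
byte 12: 20 ⊕ 74 = 54
byte 13: 79 ⊕ 20 = 59
byte 14: 6c ⊕ e9 = 85

154286164a4afeea01b0757e545985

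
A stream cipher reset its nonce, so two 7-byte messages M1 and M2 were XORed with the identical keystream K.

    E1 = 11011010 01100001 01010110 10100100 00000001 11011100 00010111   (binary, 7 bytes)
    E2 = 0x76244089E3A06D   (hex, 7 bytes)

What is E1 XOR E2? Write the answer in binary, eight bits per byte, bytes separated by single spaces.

10101100 01000101 00010110 00101101 11100010 01111100 01111010

E1 ⊕ E2 = (M1 ⊕ K) ⊕ (M2 ⊕ K) = M1 ⊕ M2 — the shared key cancels under XOR.
218 XOR 118 = 172
 97 XOR  36 =  69
 86 XOR  64 =  22
164 XOR 137 =  45
  1 XOR 227 = 226
220 XOR 160 = 124
 23 XOR 109 = 122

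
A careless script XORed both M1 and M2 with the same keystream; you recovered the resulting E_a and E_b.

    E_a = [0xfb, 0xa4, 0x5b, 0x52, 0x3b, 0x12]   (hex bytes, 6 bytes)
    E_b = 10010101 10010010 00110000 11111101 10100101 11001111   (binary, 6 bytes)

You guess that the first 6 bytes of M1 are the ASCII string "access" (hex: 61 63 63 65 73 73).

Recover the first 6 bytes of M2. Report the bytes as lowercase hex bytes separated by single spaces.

0f 55 08 ca ed ae

First, E_a ⊕ E_b = (M1 ⊕ K) ⊕ (M2 ⊕ K) = M1 ⊕ M2, so the key drops out. Then M2 = (M1 ⊕ M2) ⊕ M1 over the first 6 bytes.
byte 0: (fb xor 95) xor 61 = 6e xor 61 = 0f
byte 1: (a4 xor 92) xor 63 = 36 xor 63 = 55
byte 2: (5b xor 30) xor 63 = 6b xor 63 = 08
byte 3: (52 xor fd) xor 65 = af xor 65 = ca
byte 4: (3b xor a5) xor 73 = 9e xor 73 = ed
byte 5: (12 xor cf) xor 73 = dd xor 73 = ae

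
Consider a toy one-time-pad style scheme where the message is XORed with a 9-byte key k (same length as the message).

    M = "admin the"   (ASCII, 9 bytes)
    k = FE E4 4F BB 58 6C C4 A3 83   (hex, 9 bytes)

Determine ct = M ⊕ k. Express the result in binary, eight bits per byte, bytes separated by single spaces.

10011111 10000000 00100010 11010010 00110110 01001100 10110000 11001011 11100110

61 xor fe = 9f
64 xor e4 = 80
6d xor 4f = 22
69 xor bb = d2
6e xor 58 = 36
20 xor 6c = 4c
74 xor c4 = b0
68 xor a3 = cb
65 xor 83 = e6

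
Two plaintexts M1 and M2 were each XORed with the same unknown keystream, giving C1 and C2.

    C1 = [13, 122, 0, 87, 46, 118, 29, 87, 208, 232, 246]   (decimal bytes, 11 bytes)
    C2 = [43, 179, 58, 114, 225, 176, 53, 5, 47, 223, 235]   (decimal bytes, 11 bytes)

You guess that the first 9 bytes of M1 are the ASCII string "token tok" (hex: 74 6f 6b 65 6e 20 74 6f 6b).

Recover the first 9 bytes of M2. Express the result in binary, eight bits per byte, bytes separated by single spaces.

01010010 10100110 01010001 01000000 10100001 11100110 01011100 00111101 10010100

First, C1 ⊕ C2 = (M1 ⊕ K) ⊕ (M2 ⊕ K) = M1 ⊕ M2, so the key drops out. Then M2 = (M1 ⊕ M2) ⊕ M1 over the first 9 bytes.
byte 0: (0d ⊕ 2b) ⊕ 74 = 26 ⊕ 74 = 52
byte 1: (7a ⊕ b3) ⊕ 6f = c9 ⊕ 6f = a6
byte 2: (00 ⊕ 3a) ⊕ 6b = 3a ⊕ 6b = 51
byte 3: (57 ⊕ 72) ⊕ 65 = 25 ⊕ 65 = 40
byte 4: (2e ⊕ e1) ⊕ 6e = cf ⊕ 6e = a1
byte 5: (76 ⊕ b0) ⊕ 20 = c6 ⊕ 20 = e6
byte 6: (1d ⊕ 35) ⊕ 74 = 28 ⊕ 74 = 5c
byte 7: (57 ⊕ 05) ⊕ 6f = 52 ⊕ 6f = 3d
byte 8: (d0 ⊕ 2f) ⊕ 6b = ff ⊕ 6b = 94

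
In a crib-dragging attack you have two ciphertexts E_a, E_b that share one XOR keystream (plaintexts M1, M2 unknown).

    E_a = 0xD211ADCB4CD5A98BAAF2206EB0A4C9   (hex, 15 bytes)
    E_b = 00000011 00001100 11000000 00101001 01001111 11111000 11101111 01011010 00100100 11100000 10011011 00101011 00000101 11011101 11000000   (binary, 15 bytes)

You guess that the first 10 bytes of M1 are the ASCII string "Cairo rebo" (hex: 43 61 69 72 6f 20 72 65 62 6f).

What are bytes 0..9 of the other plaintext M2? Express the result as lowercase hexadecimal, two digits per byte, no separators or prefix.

927c04906c0d34b4ec7d

First, E_a ⊕ E_b = (M1 ⊕ K) ⊕ (M2 ⊕ K) = M1 ⊕ M2, so the key drops out. Then M2 = (M1 ⊕ M2) ⊕ M1 over the first 10 bytes.
byte 0: (d2 xor 03) xor 43 = d1 xor 43 = 92
byte 1: (11 xor 0c) xor 61 = 1d xor 61 = 7c
byte 2: (ad xor c0) xor 69 = 6d xor 69 = 04
byte 3: (cb xor 29) xor 72 = e2 xor 72 = 90
byte 4: (4c xor 4f) xor 6f = 03 xor 6f = 6c
byte 5: (d5 xor f8) xor 20 = 2d xor 20 = 0d
byte 6: (a9 xor ef) xor 72 = 46 xor 72 = 34
byte 7: (8b xor 5a) xor 65 = d1 xor 65 = b4
byte 8: (aa xor 24) xor 62 = 8e xor 62 = ec
byte 9: (f2 xor e0) xor 6f = 12 xor 6f = 7d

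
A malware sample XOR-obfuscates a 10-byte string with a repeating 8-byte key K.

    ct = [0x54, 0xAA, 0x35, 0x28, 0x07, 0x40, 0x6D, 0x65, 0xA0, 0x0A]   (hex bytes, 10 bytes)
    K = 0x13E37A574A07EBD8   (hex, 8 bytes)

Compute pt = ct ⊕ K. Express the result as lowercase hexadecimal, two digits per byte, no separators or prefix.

47494f7f4d4786bdb3e9

The 8-byte key repeats, so the effective keystream is 13 e3 7a 57 4a 07 eb d8 13 e3.
byte 0: 54 ⊕ 13 = 47
byte 1: aa ⊕ e3 = 49
byte 2: 35 ⊕ 7a = 4f
byte 3: 28 ⊕ 57 = 7f
byte 4: 07 ⊕ 4a = 4d
byte 5: 40 ⊕ 07 = 47
byte 6: 6d ⊕ eb = 86
byte 7: 65 ⊕ d8 = bd
byte 8: a0 ⊕ 13 = b3
byte 9: 0a ⊕ e3 = e9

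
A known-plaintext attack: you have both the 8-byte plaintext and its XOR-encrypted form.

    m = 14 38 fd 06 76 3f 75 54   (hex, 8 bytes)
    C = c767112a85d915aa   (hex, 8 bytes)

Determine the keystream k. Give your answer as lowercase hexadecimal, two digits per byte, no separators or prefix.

Since C = m ⊕ k, XORing both sides with m gives k = m ⊕ C.
byte 0:  20 XOR 199 = 211
byte 1:  56 XOR 103 =  95
byte 2: 253 XOR  17 = 236
byte 3:   6 XOR  42 =  44
byte 4: 118 XOR 133 = 243
byte 5:  63 XOR 217 = 230
byte 6: 117 XOR  21 =  96
byte 7:  84 XOR 170 = 254

d35fec2cf3e660fe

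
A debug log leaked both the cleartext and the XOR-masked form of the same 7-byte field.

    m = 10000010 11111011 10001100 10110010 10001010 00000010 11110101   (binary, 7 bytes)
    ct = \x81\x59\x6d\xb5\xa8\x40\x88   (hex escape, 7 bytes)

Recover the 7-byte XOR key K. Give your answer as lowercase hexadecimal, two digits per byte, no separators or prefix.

Since ct = m ⊕ K, XORing both sides with m gives K = m ⊕ ct.
byte 0: 130 ^ 129 =   3
byte 1: 251 ^  89 = 162
byte 2: 140 ^ 109 = 225
byte 3: 178 ^ 181 =   7
byte 4: 138 ^ 168 =  34
byte 5:   2 ^  64 =  66
byte 6: 245 ^ 136 = 125

03a2e10722427d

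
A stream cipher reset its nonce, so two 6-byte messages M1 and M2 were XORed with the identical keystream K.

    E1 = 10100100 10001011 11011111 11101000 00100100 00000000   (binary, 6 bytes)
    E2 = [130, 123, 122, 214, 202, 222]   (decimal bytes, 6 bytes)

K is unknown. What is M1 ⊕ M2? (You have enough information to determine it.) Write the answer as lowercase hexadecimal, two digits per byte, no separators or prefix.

E1 ⊕ E2 = (M1 ⊕ K) ⊕ (M2 ⊕ K) = M1 ⊕ M2 — the shared key cancels under XOR.
byte 0: a4 xor 82 = 26
byte 1: 8b xor 7b = f0
byte 2: df xor 7a = a5
byte 3: e8 xor d6 = 3e
byte 4: 24 xor ca = ee
byte 5: 00 xor de = de

26f0a53eeede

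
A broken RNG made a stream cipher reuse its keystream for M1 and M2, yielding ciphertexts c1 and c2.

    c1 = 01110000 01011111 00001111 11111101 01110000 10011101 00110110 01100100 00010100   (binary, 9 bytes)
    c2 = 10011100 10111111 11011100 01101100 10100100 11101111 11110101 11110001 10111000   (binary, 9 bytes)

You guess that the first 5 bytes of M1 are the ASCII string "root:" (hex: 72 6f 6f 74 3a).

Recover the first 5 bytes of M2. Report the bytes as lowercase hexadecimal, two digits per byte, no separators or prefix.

First, c1 ⊕ c2 = (M1 ⊕ K) ⊕ (M2 ⊕ K) = M1 ⊕ M2, so the key drops out. Then M2 = (M1 ⊕ M2) ⊕ M1 over the first 5 bytes.
byte 0: (70 ^ 9c) ^ 72 = ec ^ 72 = 9e
byte 1: (5f ^ bf) ^ 6f = e0 ^ 6f = 8f
byte 2: (0f ^ dc) ^ 6f = d3 ^ 6f = bc
byte 3: (fd ^ 6c) ^ 74 = 91 ^ 74 = e5
byte 4: (70 ^ a4) ^ 3a = d4 ^ 3a = ee

9e8fbce5ee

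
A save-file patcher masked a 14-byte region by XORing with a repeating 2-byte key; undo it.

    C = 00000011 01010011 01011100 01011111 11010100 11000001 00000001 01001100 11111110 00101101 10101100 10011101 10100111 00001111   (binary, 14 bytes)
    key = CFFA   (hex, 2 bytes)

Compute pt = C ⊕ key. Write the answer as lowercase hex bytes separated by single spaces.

The 2-byte key repeats, so the effective keystream is cf fa cf fa cf fa cf fa cf fa cf fa cf fa.
byte 0:   3 ^ 207 = 204
byte 1:  83 ^ 250 = 169
byte 2:  92 ^ 207 = 147
byte 3:  95 ^ 250 = 165
byte 4: 212 ^ 207 =  27
byte 5: 193 ^ 250 =  59
byte 6:   1 ^ 207 = 206
byte 7:  76 ^ 250 = 182
byte 8: 254 ^ 207 =  49
byte 9:  45 ^ 250 = 215
byte 10: 172 ^ 207 =  99
byte 11: 157 ^ 250 = 103
byte 12: 167 ^ 207 = 104
byte 13:  15 ^ 250 = 245

cc a9 93 a5 1b 3b ce b6 31 d7 63 67 68 f5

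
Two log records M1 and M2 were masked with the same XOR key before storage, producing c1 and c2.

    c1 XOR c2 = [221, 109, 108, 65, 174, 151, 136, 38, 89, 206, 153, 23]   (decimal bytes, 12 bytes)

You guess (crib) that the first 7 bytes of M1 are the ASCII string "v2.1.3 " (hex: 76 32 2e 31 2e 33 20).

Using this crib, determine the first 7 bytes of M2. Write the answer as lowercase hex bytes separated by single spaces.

Since c1 ⊕ c2 = M1 ⊕ M2, XORing with the guessed M1 bytes yields the corresponding M2 bytes: M2 = (c1 ⊕ c2) ⊕ M1.
221 XOR 118 = 171
109 XOR  50 =  95
108 XOR  46 =  66
 65 XOR  49 = 112
174 XOR  46 = 128
151 XOR  51 = 164
136 XOR  32 = 168

ab 5f 42 70 80 a4 a8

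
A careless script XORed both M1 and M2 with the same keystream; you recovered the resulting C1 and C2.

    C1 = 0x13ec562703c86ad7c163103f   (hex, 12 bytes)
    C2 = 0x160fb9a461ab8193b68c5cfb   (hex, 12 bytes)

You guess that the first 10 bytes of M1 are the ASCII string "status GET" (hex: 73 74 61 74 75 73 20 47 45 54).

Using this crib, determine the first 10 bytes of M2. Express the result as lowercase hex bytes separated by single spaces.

76 97 8e f7 17 10 cb 03 32 bb

First, C1 ⊕ C2 = (M1 ⊕ K) ⊕ (M2 ⊕ K) = M1 ⊕ M2, so the key drops out. Then M2 = (M1 ⊕ M2) ⊕ M1 over the first 10 bytes.
byte 0: (13 ⊕ 16) ⊕ 73 = 05 ⊕ 73 = 76
byte 1: (ec ⊕ 0f) ⊕ 74 = e3 ⊕ 74 = 97
byte 2: (56 ⊕ b9) ⊕ 61 = ef ⊕ 61 = 8e
byte 3: (27 ⊕ a4) ⊕ 74 = 83 ⊕ 74 = f7
byte 4: (03 ⊕ 61) ⊕ 75 = 62 ⊕ 75 = 17
byte 5: (c8 ⊕ ab) ⊕ 73 = 63 ⊕ 73 = 10
byte 6: (6a ⊕ 81) ⊕ 20 = eb ⊕ 20 = cb
byte 7: (d7 ⊕ 93) ⊕ 47 = 44 ⊕ 47 = 03
byte 8: (c1 ⊕ b6) ⊕ 45 = 77 ⊕ 45 = 32
byte 9: (63 ⊕ 8c) ⊕ 54 = ef ⊕ 54 = bb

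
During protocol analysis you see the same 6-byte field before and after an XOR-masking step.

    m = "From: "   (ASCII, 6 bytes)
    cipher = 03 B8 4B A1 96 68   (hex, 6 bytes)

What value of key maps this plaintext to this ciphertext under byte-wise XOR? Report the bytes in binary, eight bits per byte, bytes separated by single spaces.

01000101 11001010 00100100 11001100 10101100 01001000

Since cipher = m ⊕ key, XORing both sides with m gives key = m ⊕ cipher.
46 xor 03 = 45
72 xor b8 = ca
6f xor 4b = 24
6d xor a1 = cc
3a xor 96 = ac
20 xor 68 = 48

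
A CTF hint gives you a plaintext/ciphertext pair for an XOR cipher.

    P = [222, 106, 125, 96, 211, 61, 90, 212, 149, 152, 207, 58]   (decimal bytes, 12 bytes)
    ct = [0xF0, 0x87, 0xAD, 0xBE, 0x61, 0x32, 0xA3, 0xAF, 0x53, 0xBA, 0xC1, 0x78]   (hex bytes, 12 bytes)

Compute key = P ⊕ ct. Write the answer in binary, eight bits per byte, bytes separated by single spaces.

Since ct = P ⊕ key, XORing both sides with P gives key = P ⊕ ct.
byte 0: de xor f0 = 2e
byte 1: 6a xor 87 = ed
byte 2: 7d xor ad = d0
byte 3: 60 xor be = de
byte 4: d3 xor 61 = b2
byte 5: 3d xor 32 = 0f
byte 6: 5a xor a3 = f9
byte 7: d4 xor af = 7b
byte 8: 95 xor 53 = c6
byte 9: 98 xor ba = 22
byte 10: cf xor c1 = 0e
byte 11: 3a xor 78 = 42

00101110 11101101 11010000 11011110 10110010 00001111 11111001 01111011 11000110 00100010 00001110 01000010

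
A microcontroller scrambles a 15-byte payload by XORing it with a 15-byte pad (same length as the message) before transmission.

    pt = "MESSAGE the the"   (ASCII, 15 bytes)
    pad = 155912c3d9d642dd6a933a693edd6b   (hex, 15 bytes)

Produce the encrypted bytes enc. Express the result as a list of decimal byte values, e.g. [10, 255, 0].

4d ⊕ 15 = 58
45 ⊕ 59 = 1c
53 ⊕ 12 = 41
53 ⊕ c3 = 90
41 ⊕ d9 = 98
47 ⊕ d6 = 91
45 ⊕ 42 = 07
20 ⊕ dd = fd
74 ⊕ 6a = 1e
68 ⊕ 93 = fb
65 ⊕ 3a = 5f
20 ⊕ 69 = 49
74 ⊕ 3e = 4a
68 ⊕ dd = b5
65 ⊕ 6b = 0e

[88, 28, 65, 144, 152, 145, 7, 253, 30, 251, 95, 73, 74, 181, 14]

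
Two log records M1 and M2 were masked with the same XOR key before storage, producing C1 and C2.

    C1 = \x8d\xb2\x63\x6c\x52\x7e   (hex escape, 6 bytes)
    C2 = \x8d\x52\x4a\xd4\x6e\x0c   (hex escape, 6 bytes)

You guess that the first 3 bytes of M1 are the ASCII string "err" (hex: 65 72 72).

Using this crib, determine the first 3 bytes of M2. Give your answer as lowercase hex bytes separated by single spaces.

First, C1 ⊕ C2 = (M1 ⊕ K) ⊕ (M2 ⊕ K) = M1 ⊕ M2, so the key drops out. Then M2 = (M1 ⊕ M2) ⊕ M1 over the first 3 bytes.
byte 0: (8d XOR 8d) XOR 65 = 00 XOR 65 = 65
byte 1: (b2 XOR 52) XOR 72 = e0 XOR 72 = 92
byte 2: (63 XOR 4a) XOR 72 = 29 XOR 72 = 5b

65 92 5b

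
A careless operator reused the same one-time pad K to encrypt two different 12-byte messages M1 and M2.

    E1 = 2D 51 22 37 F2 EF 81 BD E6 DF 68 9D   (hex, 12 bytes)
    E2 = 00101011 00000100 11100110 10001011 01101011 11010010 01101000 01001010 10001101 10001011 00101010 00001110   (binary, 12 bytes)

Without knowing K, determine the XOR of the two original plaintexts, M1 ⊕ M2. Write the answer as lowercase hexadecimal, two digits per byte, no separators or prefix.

E1 ⊕ E2 = (M1 ⊕ K) ⊕ (M2 ⊕ K) = M1 ⊕ M2 — the shared key cancels under XOR.
 45 ⊕  43 =   6
 81 ⊕   4 =  85
 34 ⊕ 230 = 196
 55 ⊕ 139 = 188
242 ⊕ 107 = 153
239 ⊕ 210 =  61
129 ⊕ 104 = 233
189 ⊕  74 = 247
230 ⊕ 141 = 107
223 ⊕ 139 =  84
104 ⊕  42 =  66
157 ⊕  14 = 147

0655c4bc993de9f76b544293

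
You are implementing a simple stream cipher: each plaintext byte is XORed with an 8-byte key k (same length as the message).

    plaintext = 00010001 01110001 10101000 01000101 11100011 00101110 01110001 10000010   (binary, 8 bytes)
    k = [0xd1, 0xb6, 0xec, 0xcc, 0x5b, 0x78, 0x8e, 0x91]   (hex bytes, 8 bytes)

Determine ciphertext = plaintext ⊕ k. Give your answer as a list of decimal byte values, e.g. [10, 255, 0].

00010001 ^ 11010001 = 11000000
01110001 ^ 10110110 = 11000111
10101000 ^ 11101100 = 01000100
01000101 ^ 11001100 = 10001001
11100011 ^ 01011011 = 10111000
00101110 ^ 01111000 = 01010110
01110001 ^ 10001110 = 11111111
10000010 ^ 10010001 = 00010011

[192, 199, 68, 137, 184, 86, 255, 19]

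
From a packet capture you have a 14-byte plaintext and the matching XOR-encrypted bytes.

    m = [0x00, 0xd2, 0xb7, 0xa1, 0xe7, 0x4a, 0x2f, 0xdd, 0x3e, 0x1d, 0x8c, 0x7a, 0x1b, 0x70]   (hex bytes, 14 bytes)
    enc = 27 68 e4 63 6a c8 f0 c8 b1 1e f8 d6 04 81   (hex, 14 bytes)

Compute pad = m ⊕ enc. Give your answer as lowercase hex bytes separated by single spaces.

Since enc = m ⊕ pad, XORing both sides with m gives pad = m ⊕ enc.
00 xor 27 = 27
d2 xor 68 = ba
b7 xor e4 = 53
a1 xor 63 = c2
e7 xor 6a = 8d
4a xor c8 = 82
2f xor f0 = df
dd xor c8 = 15
3e xor b1 = 8f
1d xor 1e = 03
8c xor f8 = 74
7a xor d6 = ac
1b xor 04 = 1f
70 xor 81 = f1

27 ba 53 c2 8d 82 df 15 8f 03 74 ac 1f f1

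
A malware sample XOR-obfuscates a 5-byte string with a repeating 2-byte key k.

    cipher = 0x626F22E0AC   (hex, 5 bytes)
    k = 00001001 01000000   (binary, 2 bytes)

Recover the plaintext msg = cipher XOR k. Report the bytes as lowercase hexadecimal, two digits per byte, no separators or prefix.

The 2-byte key repeats, so the effective keystream is 09 40 09 40 09.
byte 0:  98 XOR   9 = 107
byte 1: 111 XOR  64 =  47
byte 2:  34 XOR   9 =  43
byte 3: 224 XOR  64 = 160
byte 4: 172 XOR   9 = 165

6b2f2ba0a5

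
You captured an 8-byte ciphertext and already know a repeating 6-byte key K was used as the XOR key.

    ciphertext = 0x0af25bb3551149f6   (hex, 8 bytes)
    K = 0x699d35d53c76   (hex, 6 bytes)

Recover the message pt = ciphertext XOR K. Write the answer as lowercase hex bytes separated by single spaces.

63 6f 6e 66 69 67 20 6b

The 6-byte key repeats, so the effective keystream is 69 9d 35 d5 3c 76 69 9d.
byte 0: 0a ⊕ 69 = 63
byte 1: f2 ⊕ 9d = 6f
byte 2: 5b ⊕ 35 = 6e
byte 3: b3 ⊕ d5 = 66
byte 4: 55 ⊕ 3c = 69
byte 5: 11 ⊕ 76 = 67
byte 6: 49 ⊕ 69 = 20
byte 7: f6 ⊕ 9d = 6b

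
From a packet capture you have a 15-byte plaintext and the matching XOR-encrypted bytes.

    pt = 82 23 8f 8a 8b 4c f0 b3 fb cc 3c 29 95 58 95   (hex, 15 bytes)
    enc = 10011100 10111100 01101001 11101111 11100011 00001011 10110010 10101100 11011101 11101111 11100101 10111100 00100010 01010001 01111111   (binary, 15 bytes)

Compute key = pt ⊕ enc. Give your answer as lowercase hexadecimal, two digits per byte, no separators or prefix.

1e9fe6656847421f2623d995b709ea

Since enc = pt ⊕ key, XORing both sides with pt gives key = pt ⊕ enc.
byte 0: 10000010 ⊕ 10011100 = 00011110
byte 1: 00100011 ⊕ 10111100 = 10011111
byte 2: 10001111 ⊕ 01101001 = 11100110
byte 3: 10001010 ⊕ 11101111 = 01100101
byte 4: 10001011 ⊕ 11100011 = 01101000
byte 5: 01001100 ⊕ 00001011 = 01000111
byte 6: 11110000 ⊕ 10110010 = 01000010
byte 7: 10110011 ⊕ 10101100 = 00011111
byte 8: 11111011 ⊕ 11011101 = 00100110
byte 9: 11001100 ⊕ 11101111 = 00100011
byte 10: 00111100 ⊕ 11100101 = 11011001
byte 11: 00101001 ⊕ 10111100 = 10010101
byte 12: 10010101 ⊕ 00100010 = 10110111
byte 13: 01011000 ⊕ 01010001 = 00001001
byte 14: 10010101 ⊕ 01111111 = 11101010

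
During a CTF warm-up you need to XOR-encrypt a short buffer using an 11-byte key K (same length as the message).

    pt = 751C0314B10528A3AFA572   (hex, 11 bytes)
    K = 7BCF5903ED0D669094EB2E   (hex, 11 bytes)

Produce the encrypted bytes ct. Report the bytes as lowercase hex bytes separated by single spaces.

0e d3 5a 17 5c 08 4e 33 3b 4e 5c

byte 0: 117 ⊕ 123 =  14
byte 1:  28 ⊕ 207 = 211
byte 2:   3 ⊕  89 =  90
byte 3:  20 ⊕   3 =  23
byte 4: 177 ⊕ 237 =  92
byte 5:   5 ⊕  13 =   8
byte 6:  40 ⊕ 102 =  78
byte 7: 163 ⊕ 144 =  51
byte 8: 175 ⊕ 148 =  59
byte 9: 165 ⊕ 235 =  78
byte 10: 114 ⊕  46 =  92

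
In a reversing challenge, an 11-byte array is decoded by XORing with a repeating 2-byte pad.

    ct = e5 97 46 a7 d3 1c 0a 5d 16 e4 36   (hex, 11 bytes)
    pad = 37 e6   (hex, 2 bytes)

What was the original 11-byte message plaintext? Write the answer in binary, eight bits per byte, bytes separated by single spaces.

The 2-byte key repeats, so the effective keystream is 37 e6 37 e6 37 e6 37 e6 37 e6 37.
byte 0: e5 XOR 37 = d2
byte 1: 97 XOR e6 = 71
byte 2: 46 XOR 37 = 71
byte 3: a7 XOR e6 = 41
byte 4: d3 XOR 37 = e4
byte 5: 1c XOR e6 = fa
byte 6: 0a XOR 37 = 3d
byte 7: 5d XOR e6 = bb
byte 8: 16 XOR 37 = 21
byte 9: e4 XOR e6 = 02
byte 10: 36 XOR 37 = 01

11010010 01110001 01110001 01000001 11100100 11111010 00111101 10111011 00100001 00000010 00000001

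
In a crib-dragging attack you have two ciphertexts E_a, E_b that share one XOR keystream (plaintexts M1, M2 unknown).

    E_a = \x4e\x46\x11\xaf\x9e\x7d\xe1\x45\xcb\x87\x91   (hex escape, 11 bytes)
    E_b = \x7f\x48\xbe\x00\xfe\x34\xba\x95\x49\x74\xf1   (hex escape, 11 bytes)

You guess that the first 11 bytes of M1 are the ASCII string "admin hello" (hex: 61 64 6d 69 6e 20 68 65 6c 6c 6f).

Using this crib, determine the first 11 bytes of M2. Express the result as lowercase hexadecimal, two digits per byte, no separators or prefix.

506ac2c60e6933b5ee9f0f

First, E_a ⊕ E_b = (M1 ⊕ K) ⊕ (M2 ⊕ K) = M1 ⊕ M2, so the key drops out. Then M2 = (M1 ⊕ M2) ⊕ M1 over the first 11 bytes.
byte 0: (4e ^ 7f) ^ 61 = 31 ^ 61 = 50
byte 1: (46 ^ 48) ^ 64 = 0e ^ 64 = 6a
byte 2: (11 ^ be) ^ 6d = af ^ 6d = c2
byte 3: (af ^ 00) ^ 69 = af ^ 69 = c6
byte 4: (9e ^ fe) ^ 6e = 60 ^ 6e = 0e
byte 5: (7d ^ 34) ^ 20 = 49 ^ 20 = 69
byte 6: (e1 ^ ba) ^ 68 = 5b ^ 68 = 33
byte 7: (45 ^ 95) ^ 65 = d0 ^ 65 = b5
byte 8: (cb ^ 49) ^ 6c = 82 ^ 6c = ee
byte 9: (87 ^ 74) ^ 6c = f3 ^ 6c = 9f
byte 10: (91 ^ f1) ^ 6f = 60 ^ 6f = 0f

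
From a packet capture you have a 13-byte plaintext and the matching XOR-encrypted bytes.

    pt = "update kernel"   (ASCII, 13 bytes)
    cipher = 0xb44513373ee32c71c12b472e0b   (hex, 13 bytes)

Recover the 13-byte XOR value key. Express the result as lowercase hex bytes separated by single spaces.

c1 35 77 56 4a 86 0c 1a a4 59 29 4b 67

Since cipher = pt ⊕ key, XORing both sides with pt gives key = pt ⊕ cipher.
01110101 ^ 10110100 = 11000001
01110000 ^ 01000101 = 00110101
01100100 ^ 00010011 = 01110111
01100001 ^ 00110111 = 01010110
01110100 ^ 00111110 = 01001010
01100101 ^ 11100011 = 10000110
00100000 ^ 00101100 = 00001100
01101011 ^ 01110001 = 00011010
01100101 ^ 11000001 = 10100100
01110010 ^ 00101011 = 01011001
01101110 ^ 01000111 = 00101001
01100101 ^ 00101110 = 01001011
01101100 ^ 00001011 = 01100111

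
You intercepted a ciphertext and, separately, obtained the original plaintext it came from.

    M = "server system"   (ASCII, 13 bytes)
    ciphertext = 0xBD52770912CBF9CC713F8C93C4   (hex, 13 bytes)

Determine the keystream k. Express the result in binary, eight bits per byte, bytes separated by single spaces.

Since ciphertext = M ⊕ k, XORing both sides with M gives k = M ⊕ ciphertext.
73 XOR bd = ce
65 XOR 52 = 37
72 XOR 77 = 05
76 XOR 09 = 7f
65 XOR 12 = 77
72 XOR cb = b9
20 XOR f9 = d9
73 XOR cc = bf
79 XOR 71 = 08
73 XOR 3f = 4c
74 XOR 8c = f8
65 XOR 93 = f6
6d XOR c4 = a9

11001110 00110111 00000101 01111111 01110111 10111001 11011001 10111111 00001000 01001100 11111000 11110110 10101001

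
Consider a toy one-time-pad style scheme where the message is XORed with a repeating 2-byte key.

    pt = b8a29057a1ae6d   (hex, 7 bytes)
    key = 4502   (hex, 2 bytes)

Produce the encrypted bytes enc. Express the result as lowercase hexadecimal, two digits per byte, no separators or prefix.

The 2-byte key repeats, so the effective keystream is 45 02 45 02 45 02 45.
byte 0: b8 xor 45 = fd
byte 1: a2 xor 02 = a0
byte 2: 90 xor 45 = d5
byte 3: 57 xor 02 = 55
byte 4: a1 xor 45 = e4
byte 5: ae xor 02 = ac
byte 6: 6d xor 45 = 28

fda0d555e4ac28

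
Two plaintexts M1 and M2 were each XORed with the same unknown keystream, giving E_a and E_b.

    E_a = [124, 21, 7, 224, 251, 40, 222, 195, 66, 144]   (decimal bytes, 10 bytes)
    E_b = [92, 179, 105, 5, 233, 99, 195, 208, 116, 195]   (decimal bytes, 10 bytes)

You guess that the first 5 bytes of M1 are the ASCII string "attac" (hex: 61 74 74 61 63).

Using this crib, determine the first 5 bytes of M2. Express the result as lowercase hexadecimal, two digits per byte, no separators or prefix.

41d21a8471

First, E_a ⊕ E_b = (M1 ⊕ K) ⊕ (M2 ⊕ K) = M1 ⊕ M2, so the key drops out. Then M2 = (M1 ⊕ M2) ⊕ M1 over the first 5 bytes.
byte 0: (7c ^ 5c) ^ 61 = 20 ^ 61 = 41
byte 1: (15 ^ b3) ^ 74 = a6 ^ 74 = d2
byte 2: (07 ^ 69) ^ 74 = 6e ^ 74 = 1a
byte 3: (e0 ^ 05) ^ 61 = e5 ^ 61 = 84
byte 4: (fb ^ e9) ^ 63 = 12 ^ 63 = 71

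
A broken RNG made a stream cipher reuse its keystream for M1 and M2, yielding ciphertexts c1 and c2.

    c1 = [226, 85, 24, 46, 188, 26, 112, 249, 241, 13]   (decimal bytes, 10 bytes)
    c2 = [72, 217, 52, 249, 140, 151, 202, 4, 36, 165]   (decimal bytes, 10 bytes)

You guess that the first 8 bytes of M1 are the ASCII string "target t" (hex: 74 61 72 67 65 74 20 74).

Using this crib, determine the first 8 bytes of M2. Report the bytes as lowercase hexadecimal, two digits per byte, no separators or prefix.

First, c1 ⊕ c2 = (M1 ⊕ K) ⊕ (M2 ⊕ K) = M1 ⊕ M2, so the key drops out. Then M2 = (M1 ⊕ M2) ⊕ M1 over the first 8 bytes.
byte 0: (e2 xor 48) xor 74 = aa xor 74 = de
byte 1: (55 xor d9) xor 61 = 8c xor 61 = ed
byte 2: (18 xor 34) xor 72 = 2c xor 72 = 5e
byte 3: (2e xor f9) xor 67 = d7 xor 67 = b0
byte 4: (bc xor 8c) xor 65 = 30 xor 65 = 55
byte 5: (1a xor 97) xor 74 = 8d xor 74 = f9
byte 6: (70 xor ca) xor 20 = ba xor 20 = 9a
byte 7: (f9 xor 04) xor 74 = fd xor 74 = 89

deed5eb055f99a89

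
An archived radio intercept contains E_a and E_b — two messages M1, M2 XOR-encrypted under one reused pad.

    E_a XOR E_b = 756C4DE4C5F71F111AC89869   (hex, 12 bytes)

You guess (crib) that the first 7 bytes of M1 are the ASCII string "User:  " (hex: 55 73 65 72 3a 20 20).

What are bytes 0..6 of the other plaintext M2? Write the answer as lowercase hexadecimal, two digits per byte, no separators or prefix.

Since E_a ⊕ E_b = M1 ⊕ M2, XORing with the guessed M1 bytes yields the corresponding M2 bytes: M2 = (E_a ⊕ E_b) ⊕ M1.
01110101 ^ 01010101 = 00100000
01101100 ^ 01110011 = 00011111
01001101 ^ 01100101 = 00101000
11100100 ^ 01110010 = 10010110
11000101 ^ 00111010 = 11111111
11110111 ^ 00100000 = 11010111
00011111 ^ 00100000 = 00111111

201f2896ffd73f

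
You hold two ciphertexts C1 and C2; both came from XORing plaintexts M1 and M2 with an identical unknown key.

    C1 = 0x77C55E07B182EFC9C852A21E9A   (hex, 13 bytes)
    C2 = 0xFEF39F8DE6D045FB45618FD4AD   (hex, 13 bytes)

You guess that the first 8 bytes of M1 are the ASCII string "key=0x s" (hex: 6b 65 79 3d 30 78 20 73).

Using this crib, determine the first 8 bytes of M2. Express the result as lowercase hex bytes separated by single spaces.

e2 53 b8 b7 67 2a 8a 41

First, C1 ⊕ C2 = (M1 ⊕ K) ⊕ (M2 ⊕ K) = M1 ⊕ M2, so the key drops out. Then M2 = (M1 ⊕ M2) ⊕ M1 over the first 8 bytes.
byte 0: (77 ^ fe) ^ 6b = 89 ^ 6b = e2
byte 1: (c5 ^ f3) ^ 65 = 36 ^ 65 = 53
byte 2: (5e ^ 9f) ^ 79 = c1 ^ 79 = b8
byte 3: (07 ^ 8d) ^ 3d = 8a ^ 3d = b7
byte 4: (b1 ^ e6) ^ 30 = 57 ^ 30 = 67
byte 5: (82 ^ d0) ^ 78 = 52 ^ 78 = 2a
byte 6: (ef ^ 45) ^ 20 = aa ^ 20 = 8a
byte 7: (c9 ^ fb) ^ 73 = 32 ^ 73 = 41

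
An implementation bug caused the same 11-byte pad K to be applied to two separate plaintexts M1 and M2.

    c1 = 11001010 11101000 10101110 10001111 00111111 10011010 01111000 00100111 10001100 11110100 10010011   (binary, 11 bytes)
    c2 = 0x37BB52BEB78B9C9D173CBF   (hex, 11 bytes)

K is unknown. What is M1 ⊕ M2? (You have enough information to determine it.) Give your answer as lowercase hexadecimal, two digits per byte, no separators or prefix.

c1 ⊕ c2 = (M1 ⊕ K) ⊕ (M2 ⊕ K) = M1 ⊕ M2 — the shared key cancels under XOR.
ca xor 37 = fd
e8 xor bb = 53
ae xor 52 = fc
8f xor be = 31
3f xor b7 = 88
9a xor 8b = 11
78 xor 9c = e4
27 xor 9d = ba
8c xor 17 = 9b
f4 xor 3c = c8
93 xor bf = 2c

fd53fc318811e4ba9bc82c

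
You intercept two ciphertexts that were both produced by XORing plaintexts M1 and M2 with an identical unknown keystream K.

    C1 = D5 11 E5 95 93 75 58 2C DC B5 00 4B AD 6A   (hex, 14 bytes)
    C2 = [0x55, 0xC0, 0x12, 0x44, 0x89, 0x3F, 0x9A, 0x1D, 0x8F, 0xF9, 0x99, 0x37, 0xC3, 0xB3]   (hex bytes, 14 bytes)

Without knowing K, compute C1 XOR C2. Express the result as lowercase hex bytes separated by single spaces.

80 d1 f7 d1 1a 4a c2 31 53 4c 99 7c 6e d9

C1 ⊕ C2 = (M1 ⊕ K) ⊕ (M2 ⊕ K) = M1 ⊕ M2 — the shared key cancels under XOR.
213 ⊕  85 = 128
 17 ⊕ 192 = 209
229 ⊕  18 = 247
149 ⊕  68 = 209
147 ⊕ 137 =  26
117 ⊕  63 =  74
 88 ⊕ 154 = 194
 44 ⊕  29 =  49
220 ⊕ 143 =  83
181 ⊕ 249 =  76
  0 ⊕ 153 = 153
 75 ⊕  55 = 124
173 ⊕ 195 = 110
106 ⊕ 179 = 217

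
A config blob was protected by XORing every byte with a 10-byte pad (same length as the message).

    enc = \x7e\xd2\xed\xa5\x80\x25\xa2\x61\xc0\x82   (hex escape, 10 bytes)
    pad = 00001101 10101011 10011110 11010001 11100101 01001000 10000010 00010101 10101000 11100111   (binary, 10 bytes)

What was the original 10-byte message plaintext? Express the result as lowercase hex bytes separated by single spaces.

XOR is its own inverse, so applying the key byte-wise gives the result directly.
7e ^ 0d = 73
d2 ^ ab = 79
ed ^ 9e = 73
a5 ^ d1 = 74
80 ^ e5 = 65
25 ^ 48 = 6d
a2 ^ 82 = 20
61 ^ 15 = 74
c0 ^ a8 = 68
82 ^ e7 = 65

73 79 73 74 65 6d 20 74 68 65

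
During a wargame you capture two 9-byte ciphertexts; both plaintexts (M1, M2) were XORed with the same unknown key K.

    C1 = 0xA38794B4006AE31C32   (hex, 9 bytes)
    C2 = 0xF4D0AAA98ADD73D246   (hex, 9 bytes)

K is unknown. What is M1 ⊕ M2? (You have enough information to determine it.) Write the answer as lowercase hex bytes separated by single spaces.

C1 ⊕ C2 = (M1 ⊕ K) ⊕ (M2 ⊕ K) = M1 ⊕ M2 — the shared key cancels under XOR.
a3 XOR f4 = 57
87 XOR d0 = 57
94 XOR aa = 3e
b4 XOR a9 = 1d
00 XOR 8a = 8a
6a XOR dd = b7
e3 XOR 73 = 90
1c XOR d2 = ce
32 XOR 46 = 74

57 57 3e 1d 8a b7 90 ce 74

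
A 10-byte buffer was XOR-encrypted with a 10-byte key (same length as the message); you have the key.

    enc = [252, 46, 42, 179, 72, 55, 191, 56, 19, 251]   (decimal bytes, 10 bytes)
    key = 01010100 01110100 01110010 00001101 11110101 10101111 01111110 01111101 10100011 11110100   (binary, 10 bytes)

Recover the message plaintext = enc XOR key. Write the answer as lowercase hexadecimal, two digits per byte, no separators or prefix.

252 ⊕  84 = 168
 46 ⊕ 116 =  90
 42 ⊕ 114 =  88
179 ⊕  13 = 190
 72 ⊕ 245 = 189
 55 ⊕ 175 = 152
191 ⊕ 126 = 193
 56 ⊕ 125 =  69
 19 ⊕ 163 = 176
251 ⊕ 244 =  15

a85a58bebd98c145b00f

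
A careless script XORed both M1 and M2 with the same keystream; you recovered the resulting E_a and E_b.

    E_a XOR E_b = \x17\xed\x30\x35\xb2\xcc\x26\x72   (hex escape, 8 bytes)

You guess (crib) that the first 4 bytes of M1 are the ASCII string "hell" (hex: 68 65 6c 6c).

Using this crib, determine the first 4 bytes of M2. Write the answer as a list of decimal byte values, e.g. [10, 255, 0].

Since E_a ⊕ E_b = M1 ⊕ M2, XORing with the guessed M1 bytes yields the corresponding M2 bytes: M2 = (E_a ⊕ E_b) ⊕ M1.
00010111 xor 01101000 = 01111111
11101101 xor 01100101 = 10001000
00110000 xor 01101100 = 01011100
00110101 xor 01101100 = 01011001

[127, 136, 92, 89]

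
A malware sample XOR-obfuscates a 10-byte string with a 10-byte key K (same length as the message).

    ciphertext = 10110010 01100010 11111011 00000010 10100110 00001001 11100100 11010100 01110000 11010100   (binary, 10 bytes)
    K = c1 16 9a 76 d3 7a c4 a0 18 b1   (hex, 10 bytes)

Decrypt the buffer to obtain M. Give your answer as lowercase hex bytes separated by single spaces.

73 74 61 74 75 73 20 74 68 65

XOR is its own inverse, so applying the key byte-wise gives the result directly.
byte 0: 10110010 xor 11000001 = 01110011
byte 1: 01100010 xor 00010110 = 01110100
byte 2: 11111011 xor 10011010 = 01100001
byte 3: 00000010 xor 01110110 = 01110100
byte 4: 10100110 xor 11010011 = 01110101
byte 5: 00001001 xor 01111010 = 01110011
byte 6: 11100100 xor 11000100 = 00100000
byte 7: 11010100 xor 10100000 = 01110100
byte 8: 01110000 xor 00011000 = 01101000
byte 9: 11010100 xor 10110001 = 01100101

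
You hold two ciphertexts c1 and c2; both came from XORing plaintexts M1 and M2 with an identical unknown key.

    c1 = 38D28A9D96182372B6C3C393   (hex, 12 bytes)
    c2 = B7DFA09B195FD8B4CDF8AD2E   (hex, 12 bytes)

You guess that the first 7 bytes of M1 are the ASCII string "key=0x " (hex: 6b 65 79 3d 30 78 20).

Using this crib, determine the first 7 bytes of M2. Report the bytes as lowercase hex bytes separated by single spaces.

e4 68 53 3b bf 3f db

First, c1 ⊕ c2 = (M1 ⊕ K) ⊕ (M2 ⊕ K) = M1 ⊕ M2, so the key drops out. Then M2 = (M1 ⊕ M2) ⊕ M1 over the first 7 bytes.
byte 0: (38 xor b7) xor 6b = 8f xor 6b = e4
byte 1: (d2 xor df) xor 65 = 0d xor 65 = 68
byte 2: (8a xor a0) xor 79 = 2a xor 79 = 53
byte 3: (9d xor 9b) xor 3d = 06 xor 3d = 3b
byte 4: (96 xor 19) xor 30 = 8f xor 30 = bf
byte 5: (18 xor 5f) xor 78 = 47 xor 78 = 3f
byte 6: (23 xor d8) xor 20 = fb xor 20 = db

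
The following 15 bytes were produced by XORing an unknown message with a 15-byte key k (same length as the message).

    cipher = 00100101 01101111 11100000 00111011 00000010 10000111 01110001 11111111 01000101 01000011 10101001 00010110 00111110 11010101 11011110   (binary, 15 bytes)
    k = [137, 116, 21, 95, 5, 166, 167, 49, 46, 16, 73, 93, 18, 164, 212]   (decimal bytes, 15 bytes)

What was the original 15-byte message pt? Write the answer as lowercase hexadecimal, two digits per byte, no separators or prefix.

XOR is its own inverse, so applying the key byte-wise gives the result directly.
25 ^ 89 = ac
6f ^ 74 = 1b
e0 ^ 15 = f5
3b ^ 5f = 64
02 ^ 05 = 07
87 ^ a6 = 21
71 ^ a7 = d6
ff ^ 31 = ce
45 ^ 2e = 6b
43 ^ 10 = 53
a9 ^ 49 = e0
16 ^ 5d = 4b
3e ^ 12 = 2c
d5 ^ a4 = 71
de ^ d4 = 0a

ac1bf5640721d6ce6b53e04b2c710a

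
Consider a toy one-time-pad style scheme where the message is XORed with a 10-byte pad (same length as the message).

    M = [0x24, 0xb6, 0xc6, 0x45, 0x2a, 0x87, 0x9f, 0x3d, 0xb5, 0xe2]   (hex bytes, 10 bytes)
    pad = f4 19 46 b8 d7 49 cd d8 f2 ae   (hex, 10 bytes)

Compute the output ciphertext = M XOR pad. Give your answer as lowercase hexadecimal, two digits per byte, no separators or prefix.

24 ⊕ f4 = d0
b6 ⊕ 19 = af
c6 ⊕ 46 = 80
45 ⊕ b8 = fd
2a ⊕ d7 = fd
87 ⊕ 49 = ce
9f ⊕ cd = 52
3d ⊕ d8 = e5
b5 ⊕ f2 = 47
e2 ⊕ ae = 4c

d0af80fdfdce52e5474c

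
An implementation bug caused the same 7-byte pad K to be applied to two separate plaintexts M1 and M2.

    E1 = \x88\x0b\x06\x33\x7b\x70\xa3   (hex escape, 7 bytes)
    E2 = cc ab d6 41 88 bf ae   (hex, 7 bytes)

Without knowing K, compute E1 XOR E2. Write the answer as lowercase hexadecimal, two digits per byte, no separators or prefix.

44a0d072f3cf0d

E1 ⊕ E2 = (M1 ⊕ K) ⊕ (M2 ⊕ K) = M1 ⊕ M2 — the shared key cancels under XOR.
88 ⊕ cc = 44
0b ⊕ ab = a0
06 ⊕ d6 = d0
33 ⊕ 41 = 72
7b ⊕ 88 = f3
70 ⊕ bf = cf
a3 ⊕ ae = 0d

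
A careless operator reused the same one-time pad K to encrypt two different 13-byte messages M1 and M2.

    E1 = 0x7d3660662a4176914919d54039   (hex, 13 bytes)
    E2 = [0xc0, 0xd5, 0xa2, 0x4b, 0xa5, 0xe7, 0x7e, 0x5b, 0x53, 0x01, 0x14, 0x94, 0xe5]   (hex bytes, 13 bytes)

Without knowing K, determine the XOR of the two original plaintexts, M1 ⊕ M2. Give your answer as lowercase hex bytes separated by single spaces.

E1 ⊕ E2 = (M1 ⊕ K) ⊕ (M2 ⊕ K) = M1 ⊕ M2 — the shared key cancels under XOR.
byte 0: 7d ^ c0 = bd
byte 1: 36 ^ d5 = e3
byte 2: 60 ^ a2 = c2
byte 3: 66 ^ 4b = 2d
byte 4: 2a ^ a5 = 8f
byte 5: 41 ^ e7 = a6
byte 6: 76 ^ 7e = 08
byte 7: 91 ^ 5b = ca
byte 8: 49 ^ 53 = 1a
byte 9: 19 ^ 01 = 18
byte 10: d5 ^ 14 = c1
byte 11: 40 ^ 94 = d4
byte 12: 39 ^ e5 = dc

bd e3 c2 2d 8f a6 08 ca 1a 18 c1 d4 dc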